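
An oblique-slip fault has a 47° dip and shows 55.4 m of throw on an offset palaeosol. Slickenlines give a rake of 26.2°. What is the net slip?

172 m

dip-slip = throw / sin(dip) = 55.4 / sin(47°) = 75.75 m
net slip = dip-slip / sin(rake) = 75.75 / sin(26.2°) = 172 m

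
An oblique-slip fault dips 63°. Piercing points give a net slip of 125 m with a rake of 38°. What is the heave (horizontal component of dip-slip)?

34.9 m

dip-slip = net slip × sin(rake) = 125 m × sin(38°) = 76.96 m
heave = dip-slip × cos(dip) = 76.96 × cos(63°) = 34.9 m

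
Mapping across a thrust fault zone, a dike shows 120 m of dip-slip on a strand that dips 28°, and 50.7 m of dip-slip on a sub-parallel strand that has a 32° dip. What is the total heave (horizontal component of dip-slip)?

heave_A = 120 × cos(28°) = 106 m
heave_B = 50.7 × cos(32°) = 43 m
total = 106 + 43 = 149 m

149 m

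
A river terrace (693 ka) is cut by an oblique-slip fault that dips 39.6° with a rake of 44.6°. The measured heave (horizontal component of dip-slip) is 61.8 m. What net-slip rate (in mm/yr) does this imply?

0.165 mm/yr

dip-slip = heave / cos(dip) = 61.8 / cos(39.6°) = 80.21 m
net slip = dip-slip / sin(rake) = 80.21 / sin(44.6°) = 114.2 m
rate = 114.2 m / 693 ka = 0.000165 m/yr = 0.165 mm/yr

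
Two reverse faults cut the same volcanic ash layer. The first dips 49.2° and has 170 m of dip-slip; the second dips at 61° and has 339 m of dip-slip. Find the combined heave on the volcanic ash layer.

275 m

heave_A = 170 × cos(49.2°) = 111.1 m
heave_B = 339 × cos(61°) = 164.4 m
total = 111.1 + 164.4 = 275 m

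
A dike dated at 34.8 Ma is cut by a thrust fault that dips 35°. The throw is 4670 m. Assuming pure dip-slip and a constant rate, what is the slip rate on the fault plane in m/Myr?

dip-slip = throw / sin(dip) = 4670 m / sin(35°) = 8142 m
rate = 8142 m / 34.8 Ma = 0.000234 m/yr = 234 m/Myr

234 m/Myr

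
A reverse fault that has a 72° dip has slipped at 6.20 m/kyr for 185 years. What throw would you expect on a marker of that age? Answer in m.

dip-slip = rate × time = 6.20 m/kyr × 185 years = 1.147 m
throw = dip-slip × sin(dip) = 1.147 × sin(72°) = 1.09 m

1.09 m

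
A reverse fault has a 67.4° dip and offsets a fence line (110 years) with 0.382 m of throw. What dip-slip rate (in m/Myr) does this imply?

3760 m/Myr

dip-slip = throw / sin(dip) = 0.382 m / sin(67.4°) = 0.4138 m
rate = 0.4138 m / 110 years = 0.00376 m/yr = 3760 m/Myr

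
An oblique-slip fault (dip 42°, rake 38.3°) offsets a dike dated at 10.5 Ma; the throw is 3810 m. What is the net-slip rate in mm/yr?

dip-slip = throw / sin(dip) = 3810 / sin(42°) = 5694 m
net slip = dip-slip / sin(rake) = 5694 / sin(38.3°) = 9187 m
rate = 9187 m / 10.5 Ma = 0.000875 m/yr = 0.875 mm/yr

0.875 mm/yr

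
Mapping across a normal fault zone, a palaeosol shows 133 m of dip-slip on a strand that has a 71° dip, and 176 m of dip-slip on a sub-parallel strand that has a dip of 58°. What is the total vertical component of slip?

throw_A = 133 × sin(71°) = 125.8 m
throw_B = 176 × sin(58°) = 149.3 m
total = 125.8 + 149.3 = 275 m

275 m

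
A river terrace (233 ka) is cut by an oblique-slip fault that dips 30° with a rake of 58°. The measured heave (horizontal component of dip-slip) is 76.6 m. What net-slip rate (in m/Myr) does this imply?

448 m/Myr

dip-slip = heave / cos(dip) = 76.6 / cos(30°) = 88.45 m
net slip = dip-slip / sin(rake) = 88.45 / sin(58°) = 104.3 m
rate = 104.3 m / 233 ka = 0.000448 m/yr = 448 m/Myr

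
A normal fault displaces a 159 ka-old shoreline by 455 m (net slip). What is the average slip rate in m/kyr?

rate = 455 m / 159 ka = 0.00286 m/yr = 2.86 m/kyr

2.86 m/kyr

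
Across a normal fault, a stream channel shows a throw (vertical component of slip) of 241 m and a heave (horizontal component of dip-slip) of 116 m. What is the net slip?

net slip = √(throw² + heave²) = √(241² + 116²) = 267 m

267 m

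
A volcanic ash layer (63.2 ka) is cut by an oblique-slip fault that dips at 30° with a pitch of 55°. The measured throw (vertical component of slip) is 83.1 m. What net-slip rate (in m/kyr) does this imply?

dip-slip = throw / sin(dip) = 83.1 / sin(30°) = 166.2 m
net slip = dip-slip / sin(rake) = 166.2 / sin(55°) = 202.9 m
rate = 202.9 m / 63.2 ka = 0.00321 m/yr = 3.21 m/kyr

3.21 m/kyr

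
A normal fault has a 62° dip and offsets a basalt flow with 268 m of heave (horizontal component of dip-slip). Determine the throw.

throw = heave × tan(dip) = 268 × tan(62°) = 504 m

504 m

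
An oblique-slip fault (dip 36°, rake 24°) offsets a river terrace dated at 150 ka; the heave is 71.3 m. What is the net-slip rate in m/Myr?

1440 m/Myr

dip-slip = heave / cos(dip) = 71.3 / cos(36°) = 88.13 m
net slip = dip-slip / sin(rake) = 88.13 / sin(24°) = 216.7 m
rate = 216.7 m / 150 ka = 0.00144 m/yr = 1440 m/Myr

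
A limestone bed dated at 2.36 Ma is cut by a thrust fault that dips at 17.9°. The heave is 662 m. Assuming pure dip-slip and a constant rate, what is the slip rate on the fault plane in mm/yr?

dip-slip = heave / cos(dip) = 662 m / cos(17.9°) = 695.7 m
rate = 695.7 m / 2.36 Ma = 0.000295 m/yr = 0.295 mm/yr

0.295 mm/yr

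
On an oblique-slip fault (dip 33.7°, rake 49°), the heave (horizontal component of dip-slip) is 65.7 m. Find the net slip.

105 m

dip-slip = heave / cos(dip) = 65.7 / cos(33.7°) = 78.97 m
net slip = dip-slip / sin(rake) = 78.97 / sin(49°) = 105 m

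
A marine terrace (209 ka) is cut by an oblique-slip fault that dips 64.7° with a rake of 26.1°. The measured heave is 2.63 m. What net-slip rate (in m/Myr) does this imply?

66.9 m/Myr

dip-slip = heave / cos(dip) = 2.63 / cos(64.7°) = 6.154 m
net slip = dip-slip / sin(rake) = 6.154 / sin(26.1°) = 13.99 m
rate = 13.99 m / 209 ka = 0.0000669 m/yr = 66.9 m/Myr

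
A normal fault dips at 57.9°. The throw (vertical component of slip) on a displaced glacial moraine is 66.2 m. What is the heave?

heave = throw / tan(dip) = 66.2 / tan(57.9°) = 41.5 m

41.5 m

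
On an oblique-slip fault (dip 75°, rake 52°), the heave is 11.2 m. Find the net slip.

dip-slip = heave / cos(dip) = 11.2 / cos(75°) = 43.27 m
net slip = dip-slip / sin(rake) = 43.27 / sin(52°) = 54.9 m

54.9 m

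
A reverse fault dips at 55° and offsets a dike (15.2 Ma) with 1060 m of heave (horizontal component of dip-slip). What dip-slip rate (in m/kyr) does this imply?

0.122 m/kyr

dip-slip = heave / cos(dip) = 1060 m / cos(55°) = 1848 m
rate = 1848 m / 15.2 Ma = 0.000122 m/yr = 0.122 m/kyr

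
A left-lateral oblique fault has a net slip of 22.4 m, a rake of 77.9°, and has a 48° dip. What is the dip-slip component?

21.9 m

dip-slip = net slip × sin(rake) = 22.4 m × sin(77.9°) = 21.9 m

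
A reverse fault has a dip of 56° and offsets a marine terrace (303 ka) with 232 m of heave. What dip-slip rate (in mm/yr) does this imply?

dip-slip = heave / cos(dip) = 232 m / cos(56°) = 414.9 m
rate = 414.9 m / 303 ka = 0.00137 m/yr = 1.37 mm/yr

1.37 mm/yr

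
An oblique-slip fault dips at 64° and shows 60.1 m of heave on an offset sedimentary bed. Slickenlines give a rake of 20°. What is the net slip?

dip-slip = heave / cos(dip) = 60.1 / cos(64°) = 137.1 m
net slip = dip-slip / sin(rake) = 137.1 / sin(20°) = 401 m

401 m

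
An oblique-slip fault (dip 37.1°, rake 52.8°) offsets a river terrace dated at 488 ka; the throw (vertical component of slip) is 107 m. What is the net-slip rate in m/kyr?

dip-slip = throw / sin(dip) = 107 / sin(37.1°) = 177.4 m
net slip = dip-slip / sin(rake) = 177.4 / sin(52.8°) = 222.7 m
rate = 222.7 m / 488 ka = 0.000456 m/yr = 0.456 m/kyr

0.456 m/kyr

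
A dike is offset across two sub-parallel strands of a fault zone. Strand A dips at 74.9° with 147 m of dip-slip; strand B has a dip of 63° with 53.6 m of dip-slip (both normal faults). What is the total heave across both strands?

62.6 m

heave_A = 147 × cos(74.9°) = 38.29 m
heave_B = 53.6 × cos(63°) = 24.33 m
total = 38.29 + 24.33 = 62.6 m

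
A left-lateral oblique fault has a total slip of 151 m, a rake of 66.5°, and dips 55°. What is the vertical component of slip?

113 m

dip-slip = net slip × sin(rake) = 151 m × sin(66.5°) = 138.5 m
throw = dip-slip × sin(dip) = 138.5 × sin(55°) = 113 m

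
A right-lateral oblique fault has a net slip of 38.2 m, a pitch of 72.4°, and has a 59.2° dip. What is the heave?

dip-slip = net slip × sin(rake) = 38.2 m × sin(72.4°) = 36.41 m
heave = dip-slip × cos(dip) = 36.41 × cos(59.2°) = 18.6 m

18.6 m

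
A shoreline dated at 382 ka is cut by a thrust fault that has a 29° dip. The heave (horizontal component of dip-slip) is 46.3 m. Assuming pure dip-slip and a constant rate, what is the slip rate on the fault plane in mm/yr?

0.139 mm/yr

dip-slip = heave / cos(dip) = 46.3 m / cos(29°) = 52.94 m
rate = 52.94 m / 382 ka = 0.000139 m/yr = 0.139 mm/yr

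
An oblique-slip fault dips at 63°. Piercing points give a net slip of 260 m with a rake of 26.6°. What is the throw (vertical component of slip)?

dip-slip = net slip × sin(rake) = 260 m × sin(26.6°) = 116.4 m
throw = dip-slip × sin(dip) = 116.4 × sin(63°) = 104 m

104 m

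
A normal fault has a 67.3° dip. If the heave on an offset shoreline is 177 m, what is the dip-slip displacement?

459 m

dip-slip = heave / cos(dip) = 177 / cos(67.3°) = 459 m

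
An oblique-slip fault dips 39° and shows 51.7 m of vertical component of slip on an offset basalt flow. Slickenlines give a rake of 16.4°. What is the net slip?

dip-slip = throw / sin(dip) = 51.7 / sin(39°) = 82.15 m
net slip = dip-slip / sin(rake) = 82.15 / sin(16.4°) = 291 m

291 m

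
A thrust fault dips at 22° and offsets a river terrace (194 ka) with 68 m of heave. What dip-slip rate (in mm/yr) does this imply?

0.378 mm/yr

dip-slip = heave / cos(dip) = 68 m / cos(22°) = 73.34 m
rate = 73.34 m / 194 ka = 0.000378 m/yr = 0.378 mm/yr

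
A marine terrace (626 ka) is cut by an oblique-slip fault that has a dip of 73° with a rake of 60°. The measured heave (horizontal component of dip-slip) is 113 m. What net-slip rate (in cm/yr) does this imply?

0.0713 cm/yr

dip-slip = heave / cos(dip) = 113 / cos(73°) = 386.5 m
net slip = dip-slip / sin(rake) = 386.5 / sin(60°) = 446.3 m
rate = 446.3 m / 626 ka = 0.000713 m/yr = 0.0713 cm/yr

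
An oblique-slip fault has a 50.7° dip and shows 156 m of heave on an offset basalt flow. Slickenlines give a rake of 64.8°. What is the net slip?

272 m

dip-slip = heave / cos(dip) = 156 / cos(50.7°) = 246.3 m
net slip = dip-slip / sin(rake) = 246.3 / sin(64.8°) = 272 m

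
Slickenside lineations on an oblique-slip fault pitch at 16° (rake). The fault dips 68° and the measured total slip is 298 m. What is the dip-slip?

82.1 m

dip-slip = net slip × sin(rake) = 298 m × sin(16°) = 82.1 m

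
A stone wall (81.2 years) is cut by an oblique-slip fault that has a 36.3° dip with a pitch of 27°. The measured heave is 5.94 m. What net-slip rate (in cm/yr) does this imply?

20 cm/yr

dip-slip = heave / cos(dip) = 5.94 / cos(36.3°) = 7.370 m
net slip = dip-slip / sin(rake) = 7.370 / sin(27°) = 16.23 m
rate = 16.23 m / 81.2 years = 0.200 m/yr = 20 cm/yr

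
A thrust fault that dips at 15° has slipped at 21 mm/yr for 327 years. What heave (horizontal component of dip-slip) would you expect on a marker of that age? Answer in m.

dip-slip = rate × time = 21 mm/yr × 327 years = 6.867 m
heave = dip-slip × cos(dip) = 6.867 × cos(15°) = 6.63 m

6.63 m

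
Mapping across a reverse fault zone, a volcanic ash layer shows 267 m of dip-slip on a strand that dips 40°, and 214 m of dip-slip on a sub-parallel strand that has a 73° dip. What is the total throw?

376 m

throw_A = 267 × sin(40°) = 171.6 m
throw_B = 214 × sin(73°) = 204.6 m
total = 171.6 + 204.6 = 376 m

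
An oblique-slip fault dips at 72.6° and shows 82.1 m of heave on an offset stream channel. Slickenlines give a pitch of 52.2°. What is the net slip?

dip-slip = heave / cos(dip) = 82.1 / cos(72.6°) = 274.5 m
net slip = dip-slip / sin(rake) = 274.5 / sin(52.2°) = 347 m

347 m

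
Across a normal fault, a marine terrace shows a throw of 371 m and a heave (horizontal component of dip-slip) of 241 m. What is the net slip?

net slip = √(throw² + heave²) = √(371² + 241²) = 442 m

442 m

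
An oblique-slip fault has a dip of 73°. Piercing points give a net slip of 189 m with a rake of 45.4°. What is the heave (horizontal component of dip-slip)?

39.3 m

dip-slip = net slip × sin(rake) = 189 m × sin(45.4°) = 134.6 m
heave = dip-slip × cos(dip) = 134.6 × cos(73°) = 39.3 m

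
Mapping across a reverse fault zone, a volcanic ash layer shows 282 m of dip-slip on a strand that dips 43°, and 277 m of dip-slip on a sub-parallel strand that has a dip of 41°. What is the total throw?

374 m

throw_A = 282 × sin(43°) = 192.3 m
throw_B = 277 × sin(41°) = 181.7 m
total = 192.3 + 181.7 = 374 m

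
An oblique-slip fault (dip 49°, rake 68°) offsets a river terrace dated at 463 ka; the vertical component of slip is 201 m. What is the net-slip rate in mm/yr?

0.620 mm/yr

dip-slip = throw / sin(dip) = 201 / sin(49°) = 266.3 m
net slip = dip-slip / sin(rake) = 266.3 / sin(68°) = 287.2 m
rate = 287.2 m / 463 ka = 0.000620 m/yr = 0.620 mm/yr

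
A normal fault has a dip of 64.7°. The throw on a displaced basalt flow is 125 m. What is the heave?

59.1 m

heave = throw / tan(dip) = 125 / tan(64.7°) = 59.1 m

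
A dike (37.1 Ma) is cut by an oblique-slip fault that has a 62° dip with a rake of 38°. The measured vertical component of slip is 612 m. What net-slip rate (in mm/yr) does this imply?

0.0303 mm/yr

dip-slip = throw / sin(dip) = 612 / sin(62°) = 693.1 m
net slip = dip-slip / sin(rake) = 693.1 / sin(38°) = 1126 m
rate = 1126 m / 37.1 Ma = 0.0000303 m/yr = 0.0303 mm/yr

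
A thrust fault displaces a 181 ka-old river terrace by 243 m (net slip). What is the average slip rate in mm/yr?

1.34 mm/yr

rate = 243 m / 181 ka = 0.00134 m/yr = 1.34 mm/yr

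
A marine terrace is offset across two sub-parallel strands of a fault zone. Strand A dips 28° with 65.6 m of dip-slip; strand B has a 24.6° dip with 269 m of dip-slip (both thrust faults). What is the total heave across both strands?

heave_A = 65.6 × cos(28°) = 57.92 m
heave_B = 269 × cos(24.6°) = 244.6 m
total = 57.92 + 244.6 = 303 m

303 m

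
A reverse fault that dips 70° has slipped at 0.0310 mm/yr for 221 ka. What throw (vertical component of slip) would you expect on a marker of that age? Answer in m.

6.44 m

dip-slip = rate × time = 0.0310 mm/yr × 221 ka = 6.851 m
throw = dip-slip × sin(dip) = 6.851 × sin(70°) = 6.44 m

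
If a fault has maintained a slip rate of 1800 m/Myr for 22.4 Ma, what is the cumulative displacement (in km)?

40.3 km

slip = rate × time = 1800 m/Myr × 22.4 Ma = 40300 m = 40.3 km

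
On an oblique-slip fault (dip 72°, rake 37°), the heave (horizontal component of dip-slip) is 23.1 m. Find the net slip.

124 m

dip-slip = heave / cos(dip) = 23.1 / cos(72°) = 74.75 m
net slip = dip-slip / sin(rake) = 74.75 / sin(37°) = 124 m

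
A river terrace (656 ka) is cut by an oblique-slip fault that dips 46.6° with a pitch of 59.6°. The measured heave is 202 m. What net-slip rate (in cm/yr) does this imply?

dip-slip = heave / cos(dip) = 202 / cos(46.6°) = 294 m
net slip = dip-slip / sin(rake) = 294 / sin(59.6°) = 340.9 m
rate = 340.9 m / 656 ka = 0.000520 m/yr = 0.0520 cm/yr

0.0520 cm/yr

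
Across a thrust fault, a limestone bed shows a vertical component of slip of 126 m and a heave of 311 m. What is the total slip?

net slip = √(throw² + heave²) = √(126² + 311²) = 336 m

336 m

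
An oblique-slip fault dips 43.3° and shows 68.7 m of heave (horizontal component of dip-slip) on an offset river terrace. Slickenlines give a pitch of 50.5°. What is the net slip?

dip-slip = heave / cos(dip) = 68.7 / cos(43.3°) = 94.40 m
net slip = dip-slip / sin(rake) = 94.40 / sin(50.5°) = 122 m

122 m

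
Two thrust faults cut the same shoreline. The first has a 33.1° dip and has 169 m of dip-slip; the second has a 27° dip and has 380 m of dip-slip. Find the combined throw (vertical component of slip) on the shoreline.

265 m

throw_A = 169 × sin(33.1°) = 92.29 m
throw_B = 380 × sin(27°) = 172.5 m
total = 92.29 + 172.5 = 265 m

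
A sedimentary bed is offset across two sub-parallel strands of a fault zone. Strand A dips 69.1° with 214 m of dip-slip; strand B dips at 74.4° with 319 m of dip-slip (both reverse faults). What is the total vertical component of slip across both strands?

507 m

throw_A = 214 × sin(69.1°) = 199.9 m
throw_B = 319 × sin(74.4°) = 307.2 m
total = 199.9 + 307.2 = 507 m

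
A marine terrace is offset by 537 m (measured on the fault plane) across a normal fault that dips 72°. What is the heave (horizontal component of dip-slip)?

166 m

heave = dip-slip × cos(dip) = 537 m × cos(72°) = 166 m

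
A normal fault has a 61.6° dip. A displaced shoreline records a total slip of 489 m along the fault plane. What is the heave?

233 m

heave = dip-slip × cos(dip) = 489 m × cos(61.6°) = 233 m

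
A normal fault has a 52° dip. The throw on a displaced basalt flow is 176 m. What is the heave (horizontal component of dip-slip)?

heave = throw / tan(dip) = 176 / tan(52°) = 138 m

138 m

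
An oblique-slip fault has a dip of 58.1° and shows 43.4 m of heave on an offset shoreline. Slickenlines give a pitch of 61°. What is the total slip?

dip-slip = heave / cos(dip) = 43.4 / cos(58.1°) = 82.13 m
net slip = dip-slip / sin(rake) = 82.13 / sin(61°) = 93.9 m

93.9 m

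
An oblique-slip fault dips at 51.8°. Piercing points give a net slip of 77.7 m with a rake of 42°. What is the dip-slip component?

52 m

dip-slip = net slip × sin(rake) = 77.7 m × sin(42°) = 52 m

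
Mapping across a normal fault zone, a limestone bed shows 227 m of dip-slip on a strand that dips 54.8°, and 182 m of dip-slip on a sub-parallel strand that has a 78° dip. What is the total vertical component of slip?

364 m

throw_A = 227 × sin(54.8°) = 185.5 m
throw_B = 182 × sin(78°) = 178 m
total = 185.5 + 178 = 364 m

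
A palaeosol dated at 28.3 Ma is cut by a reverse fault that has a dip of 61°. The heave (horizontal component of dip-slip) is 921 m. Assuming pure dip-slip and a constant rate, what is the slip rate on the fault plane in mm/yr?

0.0671 mm/yr

dip-slip = heave / cos(dip) = 921 m / cos(61°) = 1900 m
rate = 1900 m / 28.3 Ma = 0.0000671 m/yr = 0.0671 mm/yr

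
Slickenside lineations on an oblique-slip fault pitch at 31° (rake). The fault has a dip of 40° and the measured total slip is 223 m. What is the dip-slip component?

115 m

dip-slip = net slip × sin(rake) = 223 m × sin(31°) = 115 m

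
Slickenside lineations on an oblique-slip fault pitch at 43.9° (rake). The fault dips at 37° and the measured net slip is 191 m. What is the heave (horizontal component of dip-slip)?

dip-slip = net slip × sin(rake) = 191 m × sin(43.9°) = 132.4 m
heave = dip-slip × cos(dip) = 132.4 × cos(37°) = 106 m

106 m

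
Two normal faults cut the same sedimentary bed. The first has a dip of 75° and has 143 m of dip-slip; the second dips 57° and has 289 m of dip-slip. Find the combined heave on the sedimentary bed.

heave_A = 143 × cos(75°) = 37.01 m
heave_B = 289 × cos(57°) = 157.4 m
total = 37.01 + 157.4 = 194 m

194 m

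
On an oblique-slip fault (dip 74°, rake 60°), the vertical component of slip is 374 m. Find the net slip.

449 m

dip-slip = throw / sin(dip) = 374 / sin(74°) = 389.1 m
net slip = dip-slip / sin(rake) = 389.1 / sin(60°) = 449 m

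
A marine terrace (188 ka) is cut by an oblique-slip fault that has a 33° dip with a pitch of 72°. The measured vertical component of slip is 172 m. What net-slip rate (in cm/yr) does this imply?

0.177 cm/yr

dip-slip = throw / sin(dip) = 172 / sin(33°) = 315.8 m
net slip = dip-slip / sin(rake) = 315.8 / sin(72°) = 332.1 m
rate = 332.1 m / 188 ka = 0.00177 m/yr = 0.177 cm/yr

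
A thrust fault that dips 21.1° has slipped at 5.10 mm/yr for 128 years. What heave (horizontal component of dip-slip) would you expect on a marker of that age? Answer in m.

0.609 m

dip-slip = rate × time = 5.10 mm/yr × 128 years = 0.6528 m
heave = dip-slip × cos(dip) = 0.6528 × cos(21.1°) = 0.609 m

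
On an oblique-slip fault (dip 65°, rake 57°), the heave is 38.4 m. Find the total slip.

dip-slip = heave / cos(dip) = 38.4 / cos(65°) = 90.86 m
net slip = dip-slip / sin(rake) = 90.86 / sin(57°) = 108 m

108 m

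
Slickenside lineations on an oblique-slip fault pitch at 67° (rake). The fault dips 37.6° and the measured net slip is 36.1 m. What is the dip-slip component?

33.2 m

dip-slip = net slip × sin(rake) = 36.1 m × sin(67°) = 33.2 m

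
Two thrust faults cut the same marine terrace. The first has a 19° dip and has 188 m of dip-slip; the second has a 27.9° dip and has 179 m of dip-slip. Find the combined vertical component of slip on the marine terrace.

throw_A = 188 × sin(19°) = 61.21 m
throw_B = 179 × sin(27.9°) = 83.76 m
total = 61.21 + 83.76 = 145 m

145 m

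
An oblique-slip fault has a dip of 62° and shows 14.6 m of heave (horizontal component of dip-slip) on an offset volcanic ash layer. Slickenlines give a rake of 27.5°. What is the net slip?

67.4 m

dip-slip = heave / cos(dip) = 14.6 / cos(62°) = 31.10 m
net slip = dip-slip / sin(rake) = 31.10 / sin(27.5°) = 67.4 m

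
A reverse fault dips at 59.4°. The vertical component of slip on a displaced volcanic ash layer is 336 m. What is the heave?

199 m

heave = throw / tan(dip) = 336 / tan(59.4°) = 199 m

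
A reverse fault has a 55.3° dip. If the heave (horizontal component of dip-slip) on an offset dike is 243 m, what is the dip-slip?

427 m

dip-slip = heave / cos(dip) = 243 / cos(55.3°) = 427 m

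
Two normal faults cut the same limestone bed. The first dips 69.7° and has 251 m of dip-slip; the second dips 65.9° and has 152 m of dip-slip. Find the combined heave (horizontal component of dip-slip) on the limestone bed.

149 m

heave_A = 251 × cos(69.7°) = 87.08 m
heave_B = 152 × cos(65.9°) = 62.07 m
total = 87.08 + 62.07 = 149 m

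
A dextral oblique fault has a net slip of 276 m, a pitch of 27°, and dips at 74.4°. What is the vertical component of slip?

dip-slip = net slip × sin(rake) = 276 m × sin(27°) = 125.3 m
throw = dip-slip × sin(dip) = 125.3 × sin(74.4°) = 121 m

121 m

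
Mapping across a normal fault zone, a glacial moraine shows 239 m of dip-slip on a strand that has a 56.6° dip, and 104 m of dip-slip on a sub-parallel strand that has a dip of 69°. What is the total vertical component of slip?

throw_A = 239 × sin(56.6°) = 199.5 m
throw_B = 104 × sin(69°) = 97.09 m
total = 199.5 + 97.09 = 297 m

297 m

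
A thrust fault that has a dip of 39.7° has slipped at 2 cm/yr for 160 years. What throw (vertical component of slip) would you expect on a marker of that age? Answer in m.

dip-slip = rate × time = 2 cm/yr × 160 years = 3.200 m
throw = dip-slip × sin(dip) = 3.200 × sin(39.7°) = 2.04 m

2.04 m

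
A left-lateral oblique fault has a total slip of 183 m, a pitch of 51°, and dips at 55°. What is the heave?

81.6 m

dip-slip = net slip × sin(rake) = 183 m × sin(51°) = 142.2 m
heave = dip-slip × cos(dip) = 142.2 × cos(55°) = 81.6 m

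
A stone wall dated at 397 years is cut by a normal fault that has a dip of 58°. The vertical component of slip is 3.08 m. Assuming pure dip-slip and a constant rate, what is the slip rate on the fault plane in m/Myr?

9150 m/Myr

dip-slip = throw / sin(dip) = 3.08 m / sin(58°) = 3.632 m
rate = 3.632 m / 397 years = 0.00915 m/yr = 9150 m/Myr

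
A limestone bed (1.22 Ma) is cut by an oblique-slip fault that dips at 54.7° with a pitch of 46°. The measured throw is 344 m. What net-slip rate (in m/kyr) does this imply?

0.480 m/kyr

dip-slip = throw / sin(dip) = 344 / sin(54.7°) = 421.5 m
net slip = dip-slip / sin(rake) = 421.5 / sin(46°) = 586 m
rate = 586 m / 1.22 Ma = 0.000480 m/yr = 0.480 m/kyr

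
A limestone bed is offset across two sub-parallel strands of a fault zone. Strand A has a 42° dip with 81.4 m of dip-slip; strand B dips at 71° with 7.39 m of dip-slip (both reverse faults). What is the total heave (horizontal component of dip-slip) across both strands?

heave_A = 81.4 × cos(42°) = 60.49 m
heave_B = 7.39 × cos(71°) = 2.406 m
total = 60.49 + 2.406 = 62.9 m

62.9 m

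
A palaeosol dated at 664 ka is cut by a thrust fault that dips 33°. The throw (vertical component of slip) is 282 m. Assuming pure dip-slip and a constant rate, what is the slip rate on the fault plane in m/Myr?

780 m/Myr

dip-slip = throw / sin(dip) = 282 m / sin(33°) = 517.8 m
rate = 517.8 m / 664 ka = 0.000780 m/yr = 780 m/Myr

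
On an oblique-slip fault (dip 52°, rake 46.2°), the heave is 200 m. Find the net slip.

dip-slip = heave / cos(dip) = 200 / cos(52°) = 324.9 m
net slip = dip-slip / sin(rake) = 324.9 / sin(46.2°) = 450 m

450 m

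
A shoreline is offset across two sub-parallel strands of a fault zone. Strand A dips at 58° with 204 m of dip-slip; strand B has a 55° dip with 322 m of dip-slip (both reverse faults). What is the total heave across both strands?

heave_A = 204 × cos(58°) = 108.1 m
heave_B = 322 × cos(55°) = 184.7 m
total = 108.1 + 184.7 = 293 m

293 m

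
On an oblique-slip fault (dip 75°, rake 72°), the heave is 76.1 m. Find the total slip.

dip-slip = heave / cos(dip) = 76.1 / cos(75°) = 294 m
net slip = dip-slip / sin(rake) = 294 / sin(72°) = 309 m

309 m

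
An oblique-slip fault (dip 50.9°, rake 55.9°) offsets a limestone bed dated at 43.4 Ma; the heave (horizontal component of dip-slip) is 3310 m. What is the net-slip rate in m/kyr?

dip-slip = heave / cos(dip) = 3310 / cos(50.9°) = 5248 m
net slip = dip-slip / sin(rake) = 5248 / sin(55.9°) = 6338 m
rate = 6338 m / 43.4 Ma = 0.000146 m/yr = 0.146 m/kyr

0.146 m/kyr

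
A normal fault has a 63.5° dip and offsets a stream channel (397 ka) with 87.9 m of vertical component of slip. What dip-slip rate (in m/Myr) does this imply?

dip-slip = throw / sin(dip) = 87.9 m / sin(63.5°) = 98.22 m
rate = 98.22 m / 397 ka = 0.000247 m/yr = 247 m/Myr

247 m/Myr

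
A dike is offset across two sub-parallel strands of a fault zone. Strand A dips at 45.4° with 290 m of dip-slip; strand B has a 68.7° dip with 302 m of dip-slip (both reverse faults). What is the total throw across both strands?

488 m

throw_A = 290 × sin(45.4°) = 206.5 m
throw_B = 302 × sin(68.7°) = 281.4 m
total = 206.5 + 281.4 = 488 m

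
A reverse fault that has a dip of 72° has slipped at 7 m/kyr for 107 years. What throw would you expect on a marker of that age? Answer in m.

dip-slip = rate × time = 7 m/kyr × 107 years = 0.7490 m
throw = dip-slip × sin(dip) = 0.7490 × sin(72°) = 0.712 m

0.712 m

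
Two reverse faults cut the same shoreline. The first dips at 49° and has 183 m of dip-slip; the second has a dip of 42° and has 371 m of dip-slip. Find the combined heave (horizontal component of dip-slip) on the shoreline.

heave_A = 183 × cos(49°) = 120.1 m
heave_B = 371 × cos(42°) = 275.7 m
total = 120.1 + 275.7 = 396 m

396 m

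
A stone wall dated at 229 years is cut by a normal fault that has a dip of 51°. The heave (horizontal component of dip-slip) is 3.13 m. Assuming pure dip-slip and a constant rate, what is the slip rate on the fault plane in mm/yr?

dip-slip = heave / cos(dip) = 3.13 m / cos(51°) = 4.974 m
rate = 4.974 m / 229 years = 0.0217 m/yr = 21.7 mm/yr

21.7 mm/yr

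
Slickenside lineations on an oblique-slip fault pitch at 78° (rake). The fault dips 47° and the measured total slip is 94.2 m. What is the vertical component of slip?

dip-slip = net slip × sin(rake) = 94.2 m × sin(78°) = 92.14 m
throw = dip-slip × sin(dip) = 92.14 × sin(47°) = 67.4 m

67.4 m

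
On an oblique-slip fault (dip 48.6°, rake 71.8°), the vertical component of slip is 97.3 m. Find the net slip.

dip-slip = throw / sin(dip) = 97.3 / sin(48.6°) = 129.7 m
net slip = dip-slip / sin(rake) = 129.7 / sin(71.8°) = 137 m

137 m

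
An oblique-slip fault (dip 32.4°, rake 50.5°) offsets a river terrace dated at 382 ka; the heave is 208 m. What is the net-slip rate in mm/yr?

dip-slip = heave / cos(dip) = 208 / cos(32.4°) = 246.3 m
net slip = dip-slip / sin(rake) = 246.3 / sin(50.5°) = 319.3 m
rate = 319.3 m / 382 ka = 0.000836 m/yr = 0.836 mm/yr

0.836 mm/yr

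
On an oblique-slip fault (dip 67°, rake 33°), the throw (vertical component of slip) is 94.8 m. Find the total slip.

189 m

dip-slip = throw / sin(dip) = 94.8 / sin(67°) = 103 m
net slip = dip-slip / sin(rake) = 103 / sin(33°) = 189 m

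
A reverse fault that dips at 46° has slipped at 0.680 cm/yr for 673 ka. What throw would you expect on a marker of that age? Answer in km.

dip-slip = rate × time = 0.680 cm/yr × 673 ka = 4576 m
throw = dip-slip × sin(dip) = 4576 × sin(46°) = 3290 m = 3.29 km

3.29 km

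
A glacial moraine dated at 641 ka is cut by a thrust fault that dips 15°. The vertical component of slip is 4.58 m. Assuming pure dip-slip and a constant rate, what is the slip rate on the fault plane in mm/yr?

dip-slip = throw / sin(dip) = 4.58 m / sin(15°) = 17.70 m
rate = 17.70 m / 641 ka = 0.0000276 m/yr = 0.0276 mm/yr

0.0276 mm/yr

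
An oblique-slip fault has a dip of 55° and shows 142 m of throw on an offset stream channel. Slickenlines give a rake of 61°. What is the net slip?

dip-slip = throw / sin(dip) = 142 / sin(55°) = 173.3 m
net slip = dip-slip / sin(rake) = 173.3 / sin(61°) = 198 m

198 m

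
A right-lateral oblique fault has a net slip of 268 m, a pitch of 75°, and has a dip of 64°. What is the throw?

dip-slip = net slip × sin(rake) = 268 m × sin(75°) = 258.9 m
throw = dip-slip × sin(dip) = 258.9 × sin(64°) = 233 m

233 m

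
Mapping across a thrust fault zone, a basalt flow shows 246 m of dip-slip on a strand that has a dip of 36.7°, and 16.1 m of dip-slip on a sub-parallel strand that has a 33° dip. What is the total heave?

heave_A = 246 × cos(36.7°) = 197.2 m
heave_B = 16.1 × cos(33°) = 13.50 m
total = 197.2 + 13.50 = 211 m

211 m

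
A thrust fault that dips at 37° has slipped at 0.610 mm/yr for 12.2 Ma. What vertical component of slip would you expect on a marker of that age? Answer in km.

4.48 km

dip-slip = rate × time = 0.610 mm/yr × 12.2 Ma = 7442 m
throw = dip-slip × sin(dip) = 7442 × sin(37°) = 4480 m = 4.48 km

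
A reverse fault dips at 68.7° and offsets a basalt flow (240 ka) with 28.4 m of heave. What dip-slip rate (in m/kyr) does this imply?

0.326 m/kyr

dip-slip = heave / cos(dip) = 28.4 m / cos(68.7°) = 78.18 m
rate = 78.18 m / 240 ka = 0.000326 m/yr = 0.326 m/kyr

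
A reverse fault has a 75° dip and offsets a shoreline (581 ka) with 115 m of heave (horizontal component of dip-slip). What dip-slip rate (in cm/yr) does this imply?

0.0765 cm/yr

dip-slip = heave / cos(dip) = 115 m / cos(75°) = 444.3 m
rate = 444.3 m / 581 ka = 0.000765 m/yr = 0.0765 cm/yr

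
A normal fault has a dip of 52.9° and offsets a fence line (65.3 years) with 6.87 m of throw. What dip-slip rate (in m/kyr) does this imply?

132 m/kyr

dip-slip = throw / sin(dip) = 6.87 m / sin(52.9°) = 8.614 m
rate = 8.614 m / 65.3 years = 0.132 m/yr = 132 m/kyr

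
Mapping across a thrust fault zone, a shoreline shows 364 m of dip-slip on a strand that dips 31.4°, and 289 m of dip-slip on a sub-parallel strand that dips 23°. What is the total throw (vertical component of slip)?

303 m

throw_A = 364 × sin(31.4°) = 189.6 m
throw_B = 289 × sin(23°) = 112.9 m
total = 189.6 + 112.9 = 303 m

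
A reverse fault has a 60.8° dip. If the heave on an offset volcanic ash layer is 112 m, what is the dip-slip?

dip-slip = heave / cos(dip) = 112 / cos(60.8°) = 230 m

230 m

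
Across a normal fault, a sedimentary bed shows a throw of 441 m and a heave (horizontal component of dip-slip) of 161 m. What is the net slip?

469 m

net slip = √(throw² + heave²) = √(441² + 161²) = 469 m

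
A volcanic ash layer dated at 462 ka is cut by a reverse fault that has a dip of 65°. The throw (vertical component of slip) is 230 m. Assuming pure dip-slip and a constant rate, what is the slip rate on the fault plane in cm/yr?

0.0549 cm/yr

dip-slip = throw / sin(dip) = 230 m / sin(65°) = 253.8 m
rate = 253.8 m / 462 ka = 0.000549 m/yr = 0.0549 cm/yr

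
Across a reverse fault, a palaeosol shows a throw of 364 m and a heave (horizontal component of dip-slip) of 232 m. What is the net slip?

432 m

net slip = √(throw² + heave²) = √(364² + 232²) = 432 m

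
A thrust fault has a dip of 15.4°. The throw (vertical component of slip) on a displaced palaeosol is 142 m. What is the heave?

heave = throw / tan(dip) = 142 / tan(15.4°) = 516 m

516 m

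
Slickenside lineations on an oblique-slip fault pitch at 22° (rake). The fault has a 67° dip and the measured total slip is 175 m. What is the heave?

25.6 m

dip-slip = net slip × sin(rake) = 175 m × sin(22°) = 65.56 m
heave = dip-slip × cos(dip) = 65.56 × cos(67°) = 25.6 m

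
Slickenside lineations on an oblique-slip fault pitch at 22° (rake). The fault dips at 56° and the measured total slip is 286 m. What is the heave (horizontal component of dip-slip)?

59.9 m

dip-slip = net slip × sin(rake) = 286 m × sin(22°) = 107.1 m
heave = dip-slip × cos(dip) = 107.1 × cos(56°) = 59.9 m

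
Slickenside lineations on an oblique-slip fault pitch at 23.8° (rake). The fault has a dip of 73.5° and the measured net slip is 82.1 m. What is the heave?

dip-slip = net slip × sin(rake) = 82.1 m × sin(23.8°) = 33.13 m
heave = dip-slip × cos(dip) = 33.13 × cos(73.5°) = 9.41 m

9.41 m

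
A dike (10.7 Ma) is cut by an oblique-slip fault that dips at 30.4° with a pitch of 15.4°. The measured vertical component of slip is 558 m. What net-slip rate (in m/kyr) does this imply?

0.388 m/kyr

dip-slip = throw / sin(dip) = 558 / sin(30.4°) = 1103 m
net slip = dip-slip / sin(rake) = 1103 / sin(15.4°) = 4152 m
rate = 4152 m / 10.7 Ma = 0.000388 m/yr = 0.388 m/kyr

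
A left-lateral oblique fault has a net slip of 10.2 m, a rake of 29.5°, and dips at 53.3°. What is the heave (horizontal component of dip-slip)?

dip-slip = net slip × sin(rake) = 10.2 m × sin(29.5°) = 5.023 m
heave = dip-slip × cos(dip) = 5.023 × cos(53.3°) = 3 m

3 m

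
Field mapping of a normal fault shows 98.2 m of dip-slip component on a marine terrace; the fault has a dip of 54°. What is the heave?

heave = dip-slip × cos(dip) = 98.2 m × cos(54°) = 57.7 m

57.7 m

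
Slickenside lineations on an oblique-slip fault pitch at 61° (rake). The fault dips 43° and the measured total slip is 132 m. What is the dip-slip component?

115 m

dip-slip = net slip × sin(rake) = 132 m × sin(61°) = 115 m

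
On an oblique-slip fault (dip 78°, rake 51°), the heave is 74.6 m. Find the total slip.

dip-slip = heave / cos(dip) = 74.6 / cos(78°) = 358.8 m
net slip = dip-slip / sin(rake) = 358.8 / sin(51°) = 462 m

462 m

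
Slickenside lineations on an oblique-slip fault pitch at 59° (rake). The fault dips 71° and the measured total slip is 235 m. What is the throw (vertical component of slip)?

190 m

dip-slip = net slip × sin(rake) = 235 m × sin(59°) = 201.4 m
throw = dip-slip × sin(dip) = 201.4 × sin(71°) = 190 m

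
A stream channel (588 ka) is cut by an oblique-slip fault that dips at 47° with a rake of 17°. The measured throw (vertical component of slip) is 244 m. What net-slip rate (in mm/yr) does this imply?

dip-slip = throw / sin(dip) = 244 / sin(47°) = 333.6 m
net slip = dip-slip / sin(rake) = 333.6 / sin(17°) = 1141 m
rate = 1141 m / 588 ka = 0.00194 m/yr = 1.94 mm/yr

1.94 mm/yr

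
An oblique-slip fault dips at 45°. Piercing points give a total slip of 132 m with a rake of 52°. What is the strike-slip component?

81.3 m

strike-slip = net slip × cos(rake) = 132 m × cos(52°) = 81.3 m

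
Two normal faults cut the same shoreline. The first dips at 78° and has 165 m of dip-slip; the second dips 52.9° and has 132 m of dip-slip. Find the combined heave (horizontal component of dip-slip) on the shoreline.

heave_A = 165 × cos(78°) = 34.31 m
heave_B = 132 × cos(52.9°) = 79.62 m
total = 34.31 + 79.62 = 114 m

114 m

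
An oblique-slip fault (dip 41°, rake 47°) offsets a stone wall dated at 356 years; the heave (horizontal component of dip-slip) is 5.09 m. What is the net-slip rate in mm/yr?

25.9 mm/yr

dip-slip = heave / cos(dip) = 5.09 / cos(41°) = 6.744 m
net slip = dip-slip / sin(rake) = 6.744 / sin(47°) = 9.222 m
rate = 9.222 m / 356 years = 0.0259 m/yr = 25.9 mm/yr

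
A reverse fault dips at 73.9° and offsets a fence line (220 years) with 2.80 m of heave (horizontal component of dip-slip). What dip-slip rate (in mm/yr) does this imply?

dip-slip = heave / cos(dip) = 2.80 m / cos(73.9°) = 10.10 m
rate = 10.10 m / 220 years = 0.0459 m/yr = 45.9 mm/yr

45.9 mm/yr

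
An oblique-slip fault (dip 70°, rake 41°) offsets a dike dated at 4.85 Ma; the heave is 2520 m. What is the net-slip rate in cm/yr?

dip-slip = heave / cos(dip) = 2520 / cos(70°) = 7368 m
net slip = dip-slip / sin(rake) = 7368 / sin(41°) = 11230 m
rate = 11230 m / 4.85 Ma = 0.00232 m/yr = 0.232 cm/yr

0.232 cm/yr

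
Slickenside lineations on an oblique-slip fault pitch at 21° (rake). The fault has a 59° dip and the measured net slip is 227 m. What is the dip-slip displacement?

81.3 m

dip-slip = net slip × sin(rake) = 227 m × sin(21°) = 81.3 m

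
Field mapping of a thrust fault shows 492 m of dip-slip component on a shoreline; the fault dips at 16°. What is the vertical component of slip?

136 m

throw = dip-slip × sin(dip) = 492 m × sin(16°) = 136 m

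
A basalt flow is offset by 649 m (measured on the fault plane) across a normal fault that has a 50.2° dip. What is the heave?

heave = dip-slip × cos(dip) = 649 m × cos(50.2°) = 415 m

415 m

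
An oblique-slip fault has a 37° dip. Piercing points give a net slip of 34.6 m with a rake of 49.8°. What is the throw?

15.9 m

dip-slip = net slip × sin(rake) = 34.6 m × sin(49.8°) = 26.43 m
throw = dip-slip × sin(dip) = 26.43 × sin(37°) = 15.9 m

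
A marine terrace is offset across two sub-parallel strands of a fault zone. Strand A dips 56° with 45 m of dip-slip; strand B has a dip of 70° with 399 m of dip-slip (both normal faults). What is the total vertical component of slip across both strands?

throw_A = 45 × sin(56°) = 37.31 m
throw_B = 399 × sin(70°) = 374.9 m
total = 37.31 + 374.9 = 412 m

412 m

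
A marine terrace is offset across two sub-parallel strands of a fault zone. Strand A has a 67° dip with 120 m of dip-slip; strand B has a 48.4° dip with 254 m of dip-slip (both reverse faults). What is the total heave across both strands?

heave_A = 120 × cos(67°) = 46.89 m
heave_B = 254 × cos(48.4°) = 168.6 m
total = 46.89 + 168.6 = 216 m

216 m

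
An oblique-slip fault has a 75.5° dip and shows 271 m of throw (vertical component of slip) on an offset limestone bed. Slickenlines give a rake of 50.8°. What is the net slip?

dip-slip = throw / sin(dip) = 271 / sin(75.5°) = 279.9 m
net slip = dip-slip / sin(rake) = 279.9 / sin(50.8°) = 361 m

361 m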